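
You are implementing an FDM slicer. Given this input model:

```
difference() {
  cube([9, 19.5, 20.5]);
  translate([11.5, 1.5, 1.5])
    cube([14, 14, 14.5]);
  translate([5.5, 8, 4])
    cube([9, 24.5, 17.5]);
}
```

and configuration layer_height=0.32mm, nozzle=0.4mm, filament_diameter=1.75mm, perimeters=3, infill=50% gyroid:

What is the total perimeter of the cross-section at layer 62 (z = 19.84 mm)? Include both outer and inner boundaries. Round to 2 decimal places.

57.00 mm

At z = 19.84 mm: the cube is present — its section is the full 9×19.5 rectangle (perimeter 57.00 mm); the cube at (11.5, 1.5) does not reach this height (z outside [1.5, 16]); the cube at (5.5, 8) (footprint 9×24.5) is included at this height (perimeter 67.00 mm); After the difference (first − rest): starting from the 9×19.5 cube, the 9×24.5 cube at (5.5, 8) partially overlaps it — only the 40.25 mm² overlap (of its 220.50 mm²) is removed, clipping the outline — boundary = 57.00 mm. Overall, the cross-section is a single solid region. Total boundary length (outer) = 57.00 mm.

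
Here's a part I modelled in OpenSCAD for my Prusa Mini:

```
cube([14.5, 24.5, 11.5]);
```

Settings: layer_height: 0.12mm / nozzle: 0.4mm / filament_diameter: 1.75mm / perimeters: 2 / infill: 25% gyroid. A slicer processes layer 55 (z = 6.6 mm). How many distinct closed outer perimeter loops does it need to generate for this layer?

1

At z = 6.6 mm: the cube is present — its section is the full 14.5×24.5 rectangle. The result has 1 disconnected region.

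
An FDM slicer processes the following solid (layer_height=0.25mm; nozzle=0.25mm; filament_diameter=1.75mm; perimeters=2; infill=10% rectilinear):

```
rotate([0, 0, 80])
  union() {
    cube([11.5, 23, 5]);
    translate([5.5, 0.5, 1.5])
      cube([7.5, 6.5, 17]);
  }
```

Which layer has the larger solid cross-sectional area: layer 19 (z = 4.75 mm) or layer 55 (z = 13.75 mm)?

layer 19 (z = 4.75 mm)

Layer 19 (z = 4.75): the cube is present — its section is the full 11.5×23 rectangle (area 264.50 mm²); the cube at (5.5, 0.5) (footprint 7.5×6.5) is included at this height (area 48.75 mm²); Merging all regions: the regions partially overlap — summed areas 313.25 mm² minus the doubly-counted overlap 39.00 mm² gives 274.25 mm² — area = 274.25 mm²; (whole slice rotated 80° about Z — lengths, areas and connectivity unchanged). So its area = 274.25 mm². Layer 55 (z = 13.75): the cube is not intersected at this z (z outside [0, 5]); the cube at (5.5, 0.5) is present — its section is the full 7.5×6.5 rectangle (area 48.75 mm²); Taking the union: only the 7.5×6.5 cube at (5.5, 0.5) is present, so the union is just that shape — area = 48.75 mm²; (rotated 80° about Z; rotation is an isometry so areas/perimeters/island counts are preserved). So its area = 48.75 mm². Layer 19 is larger (274.25 vs 48.75 mm²).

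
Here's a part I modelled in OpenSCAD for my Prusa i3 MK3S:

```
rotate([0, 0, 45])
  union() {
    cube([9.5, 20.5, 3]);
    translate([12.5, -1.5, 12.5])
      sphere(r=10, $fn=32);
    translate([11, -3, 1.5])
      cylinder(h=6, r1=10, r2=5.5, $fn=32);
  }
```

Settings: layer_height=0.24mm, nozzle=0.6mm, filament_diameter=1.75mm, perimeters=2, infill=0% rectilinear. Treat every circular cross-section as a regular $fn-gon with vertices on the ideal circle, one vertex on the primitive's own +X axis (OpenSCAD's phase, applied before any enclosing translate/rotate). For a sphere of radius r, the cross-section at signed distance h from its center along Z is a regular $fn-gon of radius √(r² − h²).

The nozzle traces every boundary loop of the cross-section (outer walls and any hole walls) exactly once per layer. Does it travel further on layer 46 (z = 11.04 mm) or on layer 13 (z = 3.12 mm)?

layer 46 (z = 11.04 mm)

Layer 46 (z = 11.04): the cube is absent (z outside [0, 3]); the r=10 sphere at (12.5, -1.5) contributes a regular 32-gon of circumradius √(10²−1.46²) = 9.893 (perimeter = 2·32·9.893·sin(180°/32) = 62.06 mm); the cone at (11, -3) does not reach this height (z outside [1.5, 7.5]); Combining (union): only the r=10 sphere at (12.5, -1.5) is present, so the union is just that shape — boundary = 62.06 mm; (rotated 45° about Z; rotation is an isometry so areas/perimeters/island counts are preserved). So its perimeter = 62.06 mm. Layer 13 (z = 3.12): the cube is absent (z outside [0, 3]); the sphere at (12.5, -1.5): section is a regular 32-gon, circumradius = √(r²−h²) = √(10²−9.38²) = 3.466 (perimeter = 2·32·3.466·sin(180°/32) = 21.74 mm); the cone at (11, -3) contributes a regular 32-gon of circumradius 8.785 (interpolated between r1=10 and r2=5.5 at t=0.270) (perimeter = 2·32·8.785·sin(180°/32) = 55.11 mm); Combining (union): the r=10 sphere at (12.5, -1.5) lies entirely inside the cone at (11, -3), so the union is just the cone at (11, -3) — boundary = 55.11 mm; (whole slice rotated 45° about Z — lengths, areas and connectivity unchanged). So its perimeter = 55.11 mm. Layer 46 is larger (62.06 vs 55.11 mm).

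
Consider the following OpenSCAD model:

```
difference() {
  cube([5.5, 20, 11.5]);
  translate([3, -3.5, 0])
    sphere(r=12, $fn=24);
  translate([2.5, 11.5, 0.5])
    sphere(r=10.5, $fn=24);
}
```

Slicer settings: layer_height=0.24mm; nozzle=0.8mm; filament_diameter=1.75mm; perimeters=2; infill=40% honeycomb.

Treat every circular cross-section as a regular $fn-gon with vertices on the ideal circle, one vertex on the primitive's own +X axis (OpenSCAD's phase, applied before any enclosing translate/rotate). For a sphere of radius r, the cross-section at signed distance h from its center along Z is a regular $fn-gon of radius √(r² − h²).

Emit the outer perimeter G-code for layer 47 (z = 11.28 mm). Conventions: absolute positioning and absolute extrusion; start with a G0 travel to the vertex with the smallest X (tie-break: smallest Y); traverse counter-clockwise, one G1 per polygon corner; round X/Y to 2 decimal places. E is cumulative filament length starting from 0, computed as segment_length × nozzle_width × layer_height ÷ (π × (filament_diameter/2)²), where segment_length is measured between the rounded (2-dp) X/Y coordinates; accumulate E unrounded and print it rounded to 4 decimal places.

G0 X0.00 Y0.00 Z11.28
G1 X0.89 Y0.00 E0.0710
G1 X0.95 Y0.05 E0.0773
G1 X1.94 Y0.45 E0.1625
G1 X3.00 Y0.59 E0.2479
G1 X4.06 Y0.45 E0.3332
G1 X5.05 Y0.05 E0.4184
G1 X5.11 Y0.00 E0.4247
G1 X5.50 Y0.00 E0.4558
G1 X5.50 Y20.00 E2.0523
G1 X0.00 Y20.00 E2.4913
G1 X0.00 Y0.00 E4.0878

At z = 11.28 mm: the 5.5×20 cube contributes its full rectangle; the sphere at (3, -3.5): section is a regular 24-gon, circumradius = √(r²−h²) = √(12²−11.28²) = 4.094; the sphere at (2.5, 11.5) does not reach this height (|z−center|=10.780 > r=10.5); After the difference (first − rest): starting from the 5.5×20 cube, the r=12 sphere at (3, -3.5) partially overlaps it — only the 1.61 mm² overlap (of its 52.06 mm²) is removed, clipping the outline — 1 connected region. The outline is a single polygon with 11 vertices. Extrusion per mm of travel: 0.8 × 0.24 / (π × 0.875²) = 0.079824. Accumulating E over each segment gives final E = 4.0878.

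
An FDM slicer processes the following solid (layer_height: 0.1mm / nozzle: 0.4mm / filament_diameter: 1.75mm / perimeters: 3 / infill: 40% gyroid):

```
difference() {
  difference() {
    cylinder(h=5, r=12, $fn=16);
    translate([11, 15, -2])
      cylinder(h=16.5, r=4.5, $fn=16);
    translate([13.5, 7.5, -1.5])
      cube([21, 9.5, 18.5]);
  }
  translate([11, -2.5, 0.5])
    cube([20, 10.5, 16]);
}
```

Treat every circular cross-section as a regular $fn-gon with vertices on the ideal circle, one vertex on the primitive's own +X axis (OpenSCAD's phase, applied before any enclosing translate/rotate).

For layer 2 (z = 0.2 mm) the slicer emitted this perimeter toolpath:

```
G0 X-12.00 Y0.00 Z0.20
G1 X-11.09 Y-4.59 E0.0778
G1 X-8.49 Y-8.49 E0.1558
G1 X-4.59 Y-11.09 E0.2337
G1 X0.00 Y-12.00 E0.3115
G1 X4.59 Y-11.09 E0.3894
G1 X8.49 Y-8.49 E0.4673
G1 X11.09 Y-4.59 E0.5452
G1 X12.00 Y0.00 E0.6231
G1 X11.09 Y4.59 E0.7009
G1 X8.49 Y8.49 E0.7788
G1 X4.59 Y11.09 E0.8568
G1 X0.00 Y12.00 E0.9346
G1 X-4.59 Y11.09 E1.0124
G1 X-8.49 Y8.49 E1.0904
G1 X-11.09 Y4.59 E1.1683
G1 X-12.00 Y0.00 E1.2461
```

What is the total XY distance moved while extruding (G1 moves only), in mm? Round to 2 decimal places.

Sum the Euclidean lengths of each G1 segment: total = 74.93 mm.

74.93 mm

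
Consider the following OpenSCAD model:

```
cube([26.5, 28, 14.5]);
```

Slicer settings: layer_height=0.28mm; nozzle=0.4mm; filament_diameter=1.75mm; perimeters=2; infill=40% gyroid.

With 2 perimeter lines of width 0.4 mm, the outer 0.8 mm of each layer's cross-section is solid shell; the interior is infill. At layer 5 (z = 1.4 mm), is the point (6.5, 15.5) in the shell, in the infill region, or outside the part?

infill

At z = 1.4 mm: the 26.5×28 cube contributes its full rectangle. Overall, the cross-section is a single solid region. The nearest boundary edge runs (0.00, 28.00)→(0.00, 0.00); distance from the point to it = 6.50 mm. The point is inside the cross-section and 6.50 mm from the nearest boundary — more than the 0.8 mm shell width (2 × 0.4), so it's in the infill interior.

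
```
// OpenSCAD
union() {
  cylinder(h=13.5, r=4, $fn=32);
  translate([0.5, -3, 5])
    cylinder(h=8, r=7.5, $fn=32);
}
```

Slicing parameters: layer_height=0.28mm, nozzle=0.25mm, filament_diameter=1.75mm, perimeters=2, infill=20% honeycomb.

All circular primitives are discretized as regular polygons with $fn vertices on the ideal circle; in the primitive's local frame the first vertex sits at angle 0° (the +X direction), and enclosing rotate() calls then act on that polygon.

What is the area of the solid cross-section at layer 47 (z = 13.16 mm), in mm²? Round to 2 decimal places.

At z = 13.16 mm: the r=4 cylinder gives a regular 32-gon of circumradius 4 (constant along its height) (area = (32/2)·4.000²·sin(360°/32) = 49.94 mm²); the cylinder at (0.5, -3) is absent (z outside [5, 13]); Combining (union): only the r=4 cylinder is present, so the union is just that shape — area = 49.94 mm². Overall, the cross-section is a single solid region. Net area = 49.94 mm².

49.94 mm²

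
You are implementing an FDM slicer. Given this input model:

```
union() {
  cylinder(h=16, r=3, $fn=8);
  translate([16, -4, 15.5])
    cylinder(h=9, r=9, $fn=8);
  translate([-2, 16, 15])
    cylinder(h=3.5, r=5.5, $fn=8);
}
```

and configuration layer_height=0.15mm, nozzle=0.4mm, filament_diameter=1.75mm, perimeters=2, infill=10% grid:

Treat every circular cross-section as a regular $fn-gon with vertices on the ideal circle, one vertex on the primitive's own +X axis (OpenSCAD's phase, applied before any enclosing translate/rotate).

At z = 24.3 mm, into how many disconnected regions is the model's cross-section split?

At z = 24.3 mm: the cylinder is absent (z outside [0, 16]); the cylinder at (16, -4): section is a regular 8-gon, circumradius r=9; the cylinder at (-2, 16) does not reach this height (z outside [15, 18.5]); Taking the union: only the r=9 cylinder at (16, -4) is present, so the union is just that shape — 1 connected region. The result has 1 disconnected region.

1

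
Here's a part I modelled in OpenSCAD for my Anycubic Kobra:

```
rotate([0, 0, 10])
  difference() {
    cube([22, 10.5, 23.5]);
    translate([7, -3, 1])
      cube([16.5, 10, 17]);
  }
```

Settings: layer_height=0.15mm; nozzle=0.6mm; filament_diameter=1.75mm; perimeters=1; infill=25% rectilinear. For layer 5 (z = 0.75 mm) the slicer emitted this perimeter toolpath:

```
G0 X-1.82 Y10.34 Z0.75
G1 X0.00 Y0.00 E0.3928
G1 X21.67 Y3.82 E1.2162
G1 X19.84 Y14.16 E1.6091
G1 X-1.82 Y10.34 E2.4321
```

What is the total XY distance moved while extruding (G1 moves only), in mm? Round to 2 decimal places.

Sum the Euclidean lengths of each G1 segment: total = 65.00 mm.

65.00 mm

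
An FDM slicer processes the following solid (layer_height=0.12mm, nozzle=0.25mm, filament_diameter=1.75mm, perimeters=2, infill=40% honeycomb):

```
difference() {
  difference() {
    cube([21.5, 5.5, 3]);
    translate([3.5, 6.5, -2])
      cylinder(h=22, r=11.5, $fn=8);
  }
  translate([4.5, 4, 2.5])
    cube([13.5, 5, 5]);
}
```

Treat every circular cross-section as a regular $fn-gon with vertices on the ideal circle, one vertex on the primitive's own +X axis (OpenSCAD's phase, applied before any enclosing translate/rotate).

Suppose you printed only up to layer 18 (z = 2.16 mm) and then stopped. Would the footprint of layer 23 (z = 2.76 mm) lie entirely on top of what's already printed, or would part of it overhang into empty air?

entirely on top

Compare the two slices. At z = 2.16: the cube is present — its section is the full 21.5×5.5 rectangle (area 118.25 mm²); the r=11.5 cylinder at (3.5, 6.5) contributes a regular 8-gon of circumradius 11.5 (area = (8/2)·11.500²·sin(360°/8) = 374.06 mm²); Taking the first minus the rest: starting from the 21.5×5.5 cube (118.25 mm²), the r=11.5 cylinder at (3.5, 6.5) partially overlaps it — only the 73.96 mm² overlap (of its 374.06 mm²) is removed, clipping the outline — area = 44.29 mm²; the cube at (4.5, 4) is not intersected at this z (z outside [2.5, 7.5]); Subtracting the remaining from the first: none of the subtracted shapes is present at this height, so that combined region is unchanged — area = 44.29 mm². At z = 2.76: the cube (footprint 21.5×5.5) is included at this height (area 118.25 mm²); the r=11.5 cylinder at (3.5, 6.5) contributes a regular 8-gon of circumradius 11.5 (area = (8/2)·11.500²·sin(360°/8) = 374.06 mm²); After the difference (first − rest): starting from the 21.5×5.5 cube (118.25 mm²), the r=11.5 cylinder at (3.5, 6.5) partially overlaps it — only the 73.96 mm² overlap (of its 374.06 mm²) is removed, clipping the outline — area = 44.29 mm²; the cube at (4.5, 4) is present — its section is the full 13.5×5 rectangle (area 67.50 mm²); After the difference (first − rest): starting from the result so far (44.29 mm²), the 13.5×5 cube at (4.5, 4) partially overlaps it — only the 5.59 mm² overlap (of its 67.50 mm²) is removed, clipping the outline — area = 38.71 mm². Checking containment: the cross-section at z = 2.76 is a subset of the cross-section at z = 2.16.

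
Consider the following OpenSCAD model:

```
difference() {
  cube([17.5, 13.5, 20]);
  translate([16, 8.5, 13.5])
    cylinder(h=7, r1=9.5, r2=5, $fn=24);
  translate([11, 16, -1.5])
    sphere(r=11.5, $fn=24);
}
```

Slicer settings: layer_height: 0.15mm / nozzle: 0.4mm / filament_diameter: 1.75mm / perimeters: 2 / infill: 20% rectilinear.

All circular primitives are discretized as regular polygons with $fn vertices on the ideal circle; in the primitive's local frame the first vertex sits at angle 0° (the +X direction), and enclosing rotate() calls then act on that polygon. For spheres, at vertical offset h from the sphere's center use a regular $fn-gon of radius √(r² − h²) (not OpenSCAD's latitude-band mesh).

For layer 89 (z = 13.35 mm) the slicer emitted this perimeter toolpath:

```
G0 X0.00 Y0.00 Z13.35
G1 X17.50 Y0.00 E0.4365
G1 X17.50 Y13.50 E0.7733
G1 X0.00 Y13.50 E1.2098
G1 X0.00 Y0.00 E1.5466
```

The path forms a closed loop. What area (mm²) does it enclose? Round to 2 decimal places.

Apply the shoelace formula to the sequence of (X, Y) vertices; enclosed area = 236.25 mm².

236.25 mm²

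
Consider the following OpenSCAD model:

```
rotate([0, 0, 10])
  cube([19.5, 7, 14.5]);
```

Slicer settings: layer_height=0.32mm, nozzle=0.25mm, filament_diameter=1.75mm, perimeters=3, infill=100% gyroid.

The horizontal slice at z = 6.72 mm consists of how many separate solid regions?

1

At z = 6.72 mm: the cube (footprint 19.5×7) is included at this height; (whole slice rotated 10° about Z — lengths, areas and connectivity unchanged). The result has 1 disconnected region.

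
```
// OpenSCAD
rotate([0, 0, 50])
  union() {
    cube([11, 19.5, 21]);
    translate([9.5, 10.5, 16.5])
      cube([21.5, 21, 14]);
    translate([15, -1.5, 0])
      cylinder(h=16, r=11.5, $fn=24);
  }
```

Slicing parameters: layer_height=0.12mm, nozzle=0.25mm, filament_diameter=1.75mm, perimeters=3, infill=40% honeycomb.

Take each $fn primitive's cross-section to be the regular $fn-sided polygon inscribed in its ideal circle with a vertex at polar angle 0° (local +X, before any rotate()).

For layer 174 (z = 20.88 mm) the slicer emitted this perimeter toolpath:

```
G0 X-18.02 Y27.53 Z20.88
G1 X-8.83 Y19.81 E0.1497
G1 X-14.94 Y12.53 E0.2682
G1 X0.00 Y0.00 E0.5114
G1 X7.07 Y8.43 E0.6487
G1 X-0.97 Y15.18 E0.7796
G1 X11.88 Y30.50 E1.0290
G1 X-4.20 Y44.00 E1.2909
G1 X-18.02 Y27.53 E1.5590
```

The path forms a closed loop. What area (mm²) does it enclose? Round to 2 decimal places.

652.54 mm²

Apply the shoelace formula to the sequence of (X, Y) vertices; enclosed area = 652.54 mm².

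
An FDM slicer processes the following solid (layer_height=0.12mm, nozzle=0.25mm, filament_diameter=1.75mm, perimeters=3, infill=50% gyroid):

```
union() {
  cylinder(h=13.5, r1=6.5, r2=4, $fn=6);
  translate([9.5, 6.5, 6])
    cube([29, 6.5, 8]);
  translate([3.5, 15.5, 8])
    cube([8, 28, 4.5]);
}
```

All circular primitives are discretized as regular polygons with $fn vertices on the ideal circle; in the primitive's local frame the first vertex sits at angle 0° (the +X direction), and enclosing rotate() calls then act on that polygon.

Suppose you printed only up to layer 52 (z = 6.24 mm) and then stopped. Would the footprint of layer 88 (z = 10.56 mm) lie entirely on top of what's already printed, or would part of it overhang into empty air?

part overhangs

Compare the two slices. At z = 6.24: the cone (r1=6.5→r2=4) has section circumradius 5.344 here — a regular 6-gon (area = (6/2)·5.344²·sin(360°/6) = 74.21 mm²); the cube at (9.5, 6.5) is present — its section is the full 29×6.5 rectangle (area 188.50 mm²); the cube at (3.5, 15.5) does not reach this height (z outside [8, 12.5]); Taking the union: the 2 present regions are separate (no shared area or edge), so areas and boundary lengths simply add and each stays a separate island — area = 262.71 mm². At z = 10.56: the cone: at t=0.782 of its height the radius interpolates to r₁+(r₂−r₁)t = 4.544, giving a regular 6-gon of that circumradius (area = (6/2)·4.544²·sin(360°/6) = 53.66 mm²); the cube at (9.5, 6.5) is present — its section is the full 29×6.5 rectangle (area 188.50 mm²); the cube at (3.5, 15.5) is present — its section is the full 8×28 rectangle (area 224.00 mm²); Merging all regions: the 3 present regions are separate (no shared area or edge), so areas and boundary lengths simply add and each stays a separate island — area = 466.16 mm². Checking containment: at z = 10.56 the cross-section extends beyond the z = 6.24 cross-section by about 224.00 mm².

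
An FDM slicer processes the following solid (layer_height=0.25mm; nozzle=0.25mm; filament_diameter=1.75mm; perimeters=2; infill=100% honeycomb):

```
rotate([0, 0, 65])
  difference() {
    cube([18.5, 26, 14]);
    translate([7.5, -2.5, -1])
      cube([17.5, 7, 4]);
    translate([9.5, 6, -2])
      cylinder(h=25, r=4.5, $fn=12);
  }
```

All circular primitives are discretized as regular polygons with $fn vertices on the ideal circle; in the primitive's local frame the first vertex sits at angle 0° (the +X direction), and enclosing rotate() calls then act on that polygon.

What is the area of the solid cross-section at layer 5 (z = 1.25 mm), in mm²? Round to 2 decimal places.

At z = 1.25 mm: the 18.5×26 cube contributes its full rectangle (area 481.00 mm²); the 17.5×7 cube at (7.5, -2.5) contributes its full rectangle (area 122.50 mm²); the r=4.5 cylinder at (9.5, 6) gives a regular 12-gon of circumradius 4.5 (constant along its height) (area = (12/2)·4.500²·sin(360°/12) = 60.75 mm²); Subtracting the remaining from the first: starting from the 18.5×26 cube (481.00 mm²), the 17.5×7 cube at (7.5, -2.5) partially overlaps it — only the 49.50 mm² overlap (of its 122.50 mm²) is removed, clipping the outline; the r=4.5 cylinder at (9.5, 6) partially overlaps it — only the 46.55 mm² overlap (of its 60.75 mm²) is removed, clipping the outline — area = 384.95 mm²; (rotated 65° about Z; rotation is an isometry so areas/perimeters/island counts are preserved). Overall, the cross-section is a single solid region. Net area = 384.95 mm².

384.95 mm²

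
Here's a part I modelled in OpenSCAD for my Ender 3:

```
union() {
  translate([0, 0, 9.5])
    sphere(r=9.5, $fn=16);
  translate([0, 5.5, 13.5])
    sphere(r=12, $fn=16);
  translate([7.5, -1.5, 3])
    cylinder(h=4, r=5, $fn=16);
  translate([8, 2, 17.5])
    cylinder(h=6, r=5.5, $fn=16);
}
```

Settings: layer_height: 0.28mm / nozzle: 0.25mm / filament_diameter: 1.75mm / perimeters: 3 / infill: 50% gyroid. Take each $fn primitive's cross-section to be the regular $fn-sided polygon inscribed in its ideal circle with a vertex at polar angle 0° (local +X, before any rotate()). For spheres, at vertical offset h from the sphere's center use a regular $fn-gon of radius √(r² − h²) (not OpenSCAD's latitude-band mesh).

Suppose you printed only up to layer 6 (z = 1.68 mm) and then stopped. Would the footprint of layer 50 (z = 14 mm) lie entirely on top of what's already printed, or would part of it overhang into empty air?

part overhangs

Compare the two slices. At z = 1.68: the r=9.5 sphere contributes a regular 16-gon of circumradius √(9.5²−7.82²) = 5.394 (area = (16/2)·5.394²·sin(360°/16) = 89.08 mm²); the sphere at (0, 5.5): section is a regular 16-gon, circumradius = √(r²−h²) = √(12²−11.82²) = 2.071 (area = (16/2)·2.071²·sin(360°/16) = 13.13 mm²); the cylinder at (7.5, -1.5) is absent (z outside [3, 7]); the cylinder at (8, 2) does not reach this height (z outside [17.5, 23.5]); Combining (union): the regions partially overlap — summed areas 102.21 mm² minus the doubly-counted overlap 5.32 mm² gives 96.88 mm² — area = 96.88 mm². At z = 14: the r=9.5 sphere contributes a regular 16-gon of circumradius √(9.5²−4.5²) = 8.367 (area = (16/2)·8.367²·sin(360°/16) = 214.30 mm²); the r=12 sphere at (0, 5.5) contributes a regular 16-gon of circumradius √(12²−0.5²) = 11.990 (area = (16/2)·11.990²·sin(360°/16) = 440.09 mm²); the cylinder at (7.5, -1.5) is absent (z outside [3, 7]); the cylinder at (8, 2) does not reach this height (z outside [17.5, 23.5]); Merging all regions: the regions partially overlap — summed areas 654.39 mm² minus the doubly-counted overlap 192.91 mm² gives 461.48 mm² — area = 461.48 mm². Checking containment: at z = 14 the cross-section extends beyond the z = 1.68 cross-section by about 364.60 mm².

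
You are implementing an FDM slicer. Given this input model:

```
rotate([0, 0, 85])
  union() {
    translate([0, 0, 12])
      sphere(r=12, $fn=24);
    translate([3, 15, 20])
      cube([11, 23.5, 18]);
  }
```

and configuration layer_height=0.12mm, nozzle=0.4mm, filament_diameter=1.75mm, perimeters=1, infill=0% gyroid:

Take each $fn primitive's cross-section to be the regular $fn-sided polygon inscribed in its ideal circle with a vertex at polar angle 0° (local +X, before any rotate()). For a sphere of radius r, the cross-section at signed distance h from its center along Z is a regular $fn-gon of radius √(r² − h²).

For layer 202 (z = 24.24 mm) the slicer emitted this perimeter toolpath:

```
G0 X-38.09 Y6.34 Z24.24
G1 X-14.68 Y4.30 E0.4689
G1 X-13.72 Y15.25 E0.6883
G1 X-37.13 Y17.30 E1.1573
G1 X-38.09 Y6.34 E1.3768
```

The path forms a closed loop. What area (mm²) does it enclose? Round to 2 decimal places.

Apply the shoelace formula to the sequence of (X, Y) vertices; enclosed area = 258.42 mm².

258.42 mm²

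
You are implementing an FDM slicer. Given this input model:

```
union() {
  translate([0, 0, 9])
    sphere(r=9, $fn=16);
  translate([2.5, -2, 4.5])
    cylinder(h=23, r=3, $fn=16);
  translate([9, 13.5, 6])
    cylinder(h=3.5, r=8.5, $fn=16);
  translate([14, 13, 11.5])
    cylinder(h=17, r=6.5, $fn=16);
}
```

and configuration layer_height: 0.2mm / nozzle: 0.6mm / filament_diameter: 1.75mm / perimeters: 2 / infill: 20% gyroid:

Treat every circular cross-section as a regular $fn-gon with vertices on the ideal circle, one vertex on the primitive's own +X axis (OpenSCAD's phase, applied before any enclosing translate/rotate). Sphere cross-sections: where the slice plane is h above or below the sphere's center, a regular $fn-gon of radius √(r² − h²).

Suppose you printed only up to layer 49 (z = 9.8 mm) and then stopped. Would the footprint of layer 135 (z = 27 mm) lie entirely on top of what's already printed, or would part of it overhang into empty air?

part overhangs

Compare the two slices. At z = 9.8: the sphere: section is a regular 16-gon, circumradius = √(r²−h²) = √(9²−0.8²) = 8.964 (area = (16/2)·8.964²·sin(360°/16) = 246.02 mm²); the r=3 cylinder at (2.5, -2) gives a regular 16-gon of circumradius 3 (constant along its height) (area = (16/2)·3.000²·sin(360°/16) = 27.55 mm²); the cylinder at (9, 13.5) is absent (z outside [6, 9.5]); the cylinder at (14, 13) does not reach this height (z outside [11.5, 28.5]); Merging all regions: the r=3 cylinder at (2.5, -2) lies entirely inside the r=9 sphere, so the union is just the r=9 sphere — area = 246.02 mm². At z = 27: the sphere is not intersected at this z (|z−center|=18.000 > r=9); the cylinder at (2.5, -2): section is a regular 16-gon, circumradius r=3 (area = (16/2)·3.000²·sin(360°/16) = 27.55 mm²); the cylinder at (9, 13.5) is not intersected at this z (z outside [6, 9.5]); the r=6.5 cylinder at (14, 13) gives a regular 16-gon of circumradius 6.5 (constant along its height) (area = (16/2)·6.500²·sin(360°/16) = 129.35 mm²); Taking the union: the 2 present regions are separate (no shared area or edge), so areas and boundary lengths simply add and each stays a separate island — area = 156.90 mm². Checking containment: at z = 27 the cross-section extends beyond the z = 9.8 cross-section by about 129.35 mm².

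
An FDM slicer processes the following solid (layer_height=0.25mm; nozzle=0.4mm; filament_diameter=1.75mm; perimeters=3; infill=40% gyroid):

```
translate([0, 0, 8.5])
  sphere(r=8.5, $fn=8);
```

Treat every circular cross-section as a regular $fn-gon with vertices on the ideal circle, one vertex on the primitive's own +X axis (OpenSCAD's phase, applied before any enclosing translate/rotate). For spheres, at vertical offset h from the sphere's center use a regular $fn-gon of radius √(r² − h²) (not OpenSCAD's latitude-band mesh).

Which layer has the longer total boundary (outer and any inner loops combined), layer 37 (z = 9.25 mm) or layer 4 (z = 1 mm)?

Layer 37 (z = 9.25): the sphere: section is a regular 8-gon, circumradius = √(r²−h²) = √(8.5²−0.75²) = 8.467 (perimeter = 2·8·8.467·sin(180°/8) = 51.84 mm). So its perimeter = 51.84 mm. Layer 4 (z = 1): the r=8.5 sphere contributes a regular 8-gon of circumradius √(8.5²−7.5²) = 4.000 (perimeter = 2·8·4.000·sin(180°/8) = 24.49 mm). So its perimeter = 24.49 mm. Layer 37 is larger (51.84 vs 24.49 mm).

layer 37 (z = 9.25 mm)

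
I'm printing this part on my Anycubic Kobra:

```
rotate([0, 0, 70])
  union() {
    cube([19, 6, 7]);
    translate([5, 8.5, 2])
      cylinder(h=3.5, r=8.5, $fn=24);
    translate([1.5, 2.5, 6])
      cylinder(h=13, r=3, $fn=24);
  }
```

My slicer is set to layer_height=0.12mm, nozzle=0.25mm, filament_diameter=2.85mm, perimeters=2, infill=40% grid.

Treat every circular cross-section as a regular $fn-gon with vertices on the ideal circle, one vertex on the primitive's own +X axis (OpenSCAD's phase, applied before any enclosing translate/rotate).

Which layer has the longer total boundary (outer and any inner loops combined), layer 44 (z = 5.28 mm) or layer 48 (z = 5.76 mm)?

Layer 44 (z = 5.28): the 19×6 cube contributes its full rectangle (perimeter 50.00 mm); the cylinder at (5, 8.5): section is a regular 24-gon, circumradius r=8.5 (perimeter = 2·24·8.500·sin(180°/24) = 53.25 mm); the cylinder at (1.5, 2.5) is not intersected at this z (z outside [6, 19]); Taking the union: the regions partially overlap (shared area 62.42 mm²), so the edge portions inside another operand are dropped and the merged outline is re-measured after clipping — boundary = 69.73 mm; (whole slice rotated 70° about Z — lengths, areas and connectivity unchanged). So its perimeter = 69.73 mm. Layer 48 (z = 5.76): the 19×6 cube contributes its full rectangle (perimeter 50.00 mm); the cylinder at (5, 8.5) is absent (z outside [2, 5.5]); the cylinder at (1.5, 2.5) does not reach this height (z outside [6, 19]); Combining (union): only the 19×6 cube is present, so the union is just that shape — boundary = 50.00 mm; (whole slice rotated 70° about Z — lengths, areas and connectivity unchanged). So its perimeter = 50.00 mm. Layer 44 is larger (69.73 vs 50.00 mm).

layer 44 (z = 5.28 mm)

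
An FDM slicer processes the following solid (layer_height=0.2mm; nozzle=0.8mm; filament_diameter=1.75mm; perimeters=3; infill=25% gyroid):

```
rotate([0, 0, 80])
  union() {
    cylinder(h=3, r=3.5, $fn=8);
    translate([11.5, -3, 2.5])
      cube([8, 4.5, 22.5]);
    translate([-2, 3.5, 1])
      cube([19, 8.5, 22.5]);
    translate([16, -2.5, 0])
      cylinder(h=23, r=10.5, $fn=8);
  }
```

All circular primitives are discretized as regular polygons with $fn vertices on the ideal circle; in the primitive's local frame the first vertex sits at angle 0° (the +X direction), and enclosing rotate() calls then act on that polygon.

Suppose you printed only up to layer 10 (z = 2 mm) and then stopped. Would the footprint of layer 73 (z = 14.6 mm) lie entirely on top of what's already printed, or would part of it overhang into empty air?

entirely on top

Compare the two slices. At z = 2: the r=3.5 cylinder gives a regular 8-gon of circumradius 3.5 (constant along its height) (area = (8/2)·3.500²·sin(360°/8) = 34.65 mm²); the cube at (11.5, -3) is absent (z outside [2.5, 25]); the 19×8.5 cube at (-2, 3.5) contributes its full rectangle (area 161.50 mm²); the cylinder at (16, -2.5): section is a regular 8-gon, circumradius r=10.5 (area = (8/2)·10.500²·sin(360°/8) = 311.83 mm²); Combining (union): the regions partially overlap — summed areas 507.98 mm² minus the doubly-counted overlap 26.71 mm² gives 481.28 mm² — area = 481.28 mm²; (rotated 80° about Z; rotation is an isometry so areas/perimeters/island counts are preserved). At z = 14.6: the cylinder does not reach this height (z outside [0, 3]); the cube at (11.5, -3) is present — its section is the full 8×4.5 rectangle (area 36.00 mm²); the cube at (-2, 3.5) is present — its section is the full 19×8.5 rectangle (area 161.50 mm²); the r=10.5 cylinder at (16, -2.5) contributes a regular 8-gon of circumradius 10.5 (area = (8/2)·10.500²·sin(360°/8) = 311.83 mm²); Taking the union: the regions partially overlap — summed areas 509.33 mm² minus the doubly-counted overlap 62.71 mm² gives 446.63 mm² — area = 446.63 mm²; (whole slice rotated 80° about Z — lengths, areas and connectivity unchanged). Checking containment: the cross-section at z = 14.6 is a subset of the cross-section at z = 2.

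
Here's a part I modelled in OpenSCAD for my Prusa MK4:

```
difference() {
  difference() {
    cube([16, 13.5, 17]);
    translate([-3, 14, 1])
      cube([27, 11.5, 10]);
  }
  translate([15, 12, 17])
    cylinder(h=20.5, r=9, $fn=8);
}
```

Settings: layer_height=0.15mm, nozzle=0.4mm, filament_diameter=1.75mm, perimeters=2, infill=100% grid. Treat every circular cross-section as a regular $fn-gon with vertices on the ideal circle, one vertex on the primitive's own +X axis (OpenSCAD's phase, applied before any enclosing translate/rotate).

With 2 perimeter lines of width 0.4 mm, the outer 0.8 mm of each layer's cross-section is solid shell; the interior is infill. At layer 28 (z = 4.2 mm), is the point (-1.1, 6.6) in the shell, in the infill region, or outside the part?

outside

At z = 4.2 mm: the 16×13.5 cube contributes its full rectangle; the cube at (-3, 14) is present — its section is the full 27×11.5 rectangle; After the difference (first − rest): starting from the 16×13.5 cube, the 27×11.5 cube at (-3, 14) misses the remaining region (no effect) — 1 connected region; the cylinder at (15, 12) does not reach this height (z outside [17, 37.5]); Taking the first minus the rest: none of the subtracted shapes is present at this height, so that combined region is unchanged — 1 connected region. Overall, the cross-section is a single solid region. The nearest boundary edge runs (0.00, 0.00)→(0.00, 13.50); distance from the point to it = 1.10 mm. The point is not inside any of the regions above, so it lies outside the cross-section (1.10 mm from the nearest boundary).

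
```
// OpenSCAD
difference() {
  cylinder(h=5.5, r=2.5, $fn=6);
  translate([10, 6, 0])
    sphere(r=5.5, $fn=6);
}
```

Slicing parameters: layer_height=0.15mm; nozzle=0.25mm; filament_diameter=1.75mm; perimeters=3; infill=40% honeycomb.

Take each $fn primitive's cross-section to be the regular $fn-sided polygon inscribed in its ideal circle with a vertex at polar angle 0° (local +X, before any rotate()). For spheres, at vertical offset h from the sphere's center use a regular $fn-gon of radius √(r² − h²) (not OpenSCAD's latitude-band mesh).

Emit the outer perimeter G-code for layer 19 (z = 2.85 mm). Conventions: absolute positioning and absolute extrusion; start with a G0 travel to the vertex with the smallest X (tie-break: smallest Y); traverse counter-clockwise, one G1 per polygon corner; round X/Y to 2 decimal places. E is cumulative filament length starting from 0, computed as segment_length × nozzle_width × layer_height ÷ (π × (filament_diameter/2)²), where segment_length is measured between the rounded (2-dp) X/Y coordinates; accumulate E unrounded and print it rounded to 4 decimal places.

G0 X-2.50 Y0.00 Z2.85
G1 X-1.25 Y-2.17 E0.0390
G1 X1.25 Y-2.17 E0.0780
G1 X2.50 Y0.00 E0.1171
G1 X1.25 Y2.17 E0.1561
G1 X-1.25 Y2.17 E0.1951
G1 X-2.50 Y0.00 E0.2341

At z = 2.85 mm: the r=2.5 cylinder gives a regular 6-gon of circumradius 2.5 (constant along its height); the sphere at (10, 6): section is a regular 6-gon, circumradius = √(r²−h²) = √(5.5²−2.85²) = 4.704; Subtracting the remaining from the first: starting from the r=2.5 cylinder, the r=5.5 sphere at (10, 6) misses the remaining region (no effect) — 1 connected region. The outline is a single polygon with 6 vertices. Extrusion per mm of travel: 0.25 × 0.15 / (π × 0.875²) = 0.015591. Accumulating E over each segment gives final E = 0.2341.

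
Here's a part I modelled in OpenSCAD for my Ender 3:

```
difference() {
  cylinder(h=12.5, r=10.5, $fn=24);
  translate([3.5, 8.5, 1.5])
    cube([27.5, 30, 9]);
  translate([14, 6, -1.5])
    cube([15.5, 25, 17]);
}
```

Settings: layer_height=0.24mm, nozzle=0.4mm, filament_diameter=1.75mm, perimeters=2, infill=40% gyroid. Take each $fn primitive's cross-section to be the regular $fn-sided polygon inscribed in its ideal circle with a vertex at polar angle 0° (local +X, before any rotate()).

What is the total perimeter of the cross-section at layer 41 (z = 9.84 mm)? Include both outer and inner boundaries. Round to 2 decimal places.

66.76 mm

At z = 9.84 mm: the r=10.5 cylinder contributes a regular 24-gon of circumradius 10.5 (perimeter = 2·24·10.500·sin(180°/24) = 65.79 mm); the 27.5×30 cube at (3.5, 8.5) contributes its full rectangle (perimeter 115.00 mm); the cube at (14, 6) (footprint 15.5×25) is included at this height (perimeter 81.00 mm); After the difference (first − rest): starting from the r=10.5 cylinder, the 27.5×30 cube at (3.5, 8.5) partially overlaps it — only the 1.90 mm² overlap (of its 825.00 mm²) is removed, clipping the outline; the 15.5×25 cube at (14, 6) misses the remaining region (no effect) — boundary = 66.76 mm. Overall, the cross-section is a single solid region. Total boundary length (outer) = 66.76 mm.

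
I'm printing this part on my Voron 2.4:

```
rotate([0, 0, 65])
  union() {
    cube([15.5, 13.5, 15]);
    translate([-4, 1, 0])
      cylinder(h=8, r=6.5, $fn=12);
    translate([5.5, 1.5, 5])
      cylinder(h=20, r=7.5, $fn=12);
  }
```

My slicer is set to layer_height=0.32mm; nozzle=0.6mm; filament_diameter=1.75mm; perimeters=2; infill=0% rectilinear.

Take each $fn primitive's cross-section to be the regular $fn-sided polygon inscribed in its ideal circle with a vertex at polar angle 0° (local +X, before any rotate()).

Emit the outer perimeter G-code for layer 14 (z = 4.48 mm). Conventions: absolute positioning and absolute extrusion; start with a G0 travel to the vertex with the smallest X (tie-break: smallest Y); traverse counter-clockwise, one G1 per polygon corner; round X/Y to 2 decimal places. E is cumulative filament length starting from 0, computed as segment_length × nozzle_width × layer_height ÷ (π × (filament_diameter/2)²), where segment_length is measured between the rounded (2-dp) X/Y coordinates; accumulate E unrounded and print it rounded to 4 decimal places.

At z = 4.48 mm: the cube (footprint 15.5×13.5) is included at this height; the r=6.5 cylinder at (-4, 1) contributes a regular 12-gon of circumradius 6.5; the cylinder at (5.5, 1.5) is absent (z outside [5, 25]); Combining (union): the regions partially overlap (shared area 10.40 mm²), so overlapping operands fuse into one piece — 1 connected region; (whole slice rotated 65° about Z — lengths, areas and connectivity unchanged). The outline is a single polygon with 15 vertices. Extrusion per mm of travel: 0.6 × 0.32 / (π × 0.875²) = 0.079824. Accumulating E over each segment gives final E = 6.6701.

G0 X-12.24 Y5.71 Z4.48
G1 X-5.33 Y2.48 E0.6089
G1 X-6.33 Y2.12 E0.6937
G1 X-8.49 Y-0.46 E0.9623
G1 X-9.07 Y-3.77 E1.2305
G1 X-7.92 Y-6.93 E1.4990
G1 X-5.34 Y-9.09 E1.7676
G1 X-2.03 Y-9.68 E2.0360
G1 X1.13 Y-8.53 E2.3044
G1 X3.29 Y-5.95 E2.5730
G1 X3.88 Y-2.64 E2.8414
G1 X2.73 Y0.53 E3.1105
G1 X0.94 Y2.02 E3.2965
G1 X6.55 Y14.05 E4.3560
G1 X-5.68 Y19.75 E5.4331
G1 X-12.24 Y5.71 E6.6701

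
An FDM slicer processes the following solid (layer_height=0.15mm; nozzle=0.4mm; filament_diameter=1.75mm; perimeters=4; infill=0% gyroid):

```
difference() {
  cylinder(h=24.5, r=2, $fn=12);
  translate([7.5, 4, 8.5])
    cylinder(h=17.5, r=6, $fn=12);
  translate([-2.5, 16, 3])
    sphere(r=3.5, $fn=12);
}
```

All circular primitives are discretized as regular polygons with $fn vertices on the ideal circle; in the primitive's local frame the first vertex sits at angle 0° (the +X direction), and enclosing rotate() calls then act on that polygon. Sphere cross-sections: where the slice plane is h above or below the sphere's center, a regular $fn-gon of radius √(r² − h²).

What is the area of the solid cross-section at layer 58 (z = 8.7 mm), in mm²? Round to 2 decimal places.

12.00 mm²

At z = 8.7 mm: the r=2 cylinder gives a regular 12-gon of circumradius 2 (constant along its height) (area = (12/2)·2.000²·sin(360°/12) = 12.00 mm²); the r=6 cylinder at (7.5, 4) gives a regular 12-gon of circumradius 6 (constant along its height) (area = (12/2)·6.000²·sin(360°/12) = 108.00 mm²); the sphere at (-2.5, 16) is absent (|z−center|=5.700 > r=3.5); After the difference (first − rest): starting from the r=2 cylinder (12.00 mm²), the r=6 cylinder at (7.5, 4) misses the remaining region (no effect) — area = 12.00 mm². Overall, the cross-section is a single solid region. Net area = 12.00 mm².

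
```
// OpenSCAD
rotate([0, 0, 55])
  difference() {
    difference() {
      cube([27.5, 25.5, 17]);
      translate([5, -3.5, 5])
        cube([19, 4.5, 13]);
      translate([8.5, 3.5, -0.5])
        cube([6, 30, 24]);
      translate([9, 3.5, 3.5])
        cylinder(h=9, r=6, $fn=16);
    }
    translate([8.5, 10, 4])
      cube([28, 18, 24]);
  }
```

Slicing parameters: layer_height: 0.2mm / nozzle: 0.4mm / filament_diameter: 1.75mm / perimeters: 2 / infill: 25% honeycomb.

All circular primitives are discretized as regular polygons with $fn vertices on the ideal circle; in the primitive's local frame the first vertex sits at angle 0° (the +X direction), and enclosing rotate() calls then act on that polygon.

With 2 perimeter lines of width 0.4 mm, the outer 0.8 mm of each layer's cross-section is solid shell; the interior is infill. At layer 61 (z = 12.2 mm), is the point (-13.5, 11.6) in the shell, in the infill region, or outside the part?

At z = 12.2 mm: the cube (footprint 27.5×25.5) is included at this height; the 19×4.5 cube at (5, -3.5) contributes its full rectangle; the 6×30 cube at (8.5, 3.5) contributes its full rectangle; the cylinder at (9, 3.5): section is a regular 16-gon, circumradius r=6; Subtracting the remaining from the first: starting from the 27.5×25.5 cube, the 19×4.5 cube at (5, -3.5) partially overlaps it — only the 19.00 mm² overlap (of its 85.50 mm²) is removed, clipping the outline; the 6×30 cube at (8.5, 3.5) partially overlaps it — only the 132.00 mm² overlap (of its 180.00 mm²) is removed, clipping the outline; the r=6 cylinder at (9, 3.5) partially overlaps it — only the 55.01 mm² overlap (of its 110.21 mm²) is removed, clipping the outline — 2 connected regions; the 28×18 cube at (8.5, 10) contributes its full rectangle; After the difference (first − rest): starting from the result so far, the 28×18 cube at (8.5, 10) partially overlaps it — only the 201.50 mm² overlap (of its 504.00 mm²) is removed, clipping the outline — 2 connected regions; (rotated 55° about Z; rotation is an isometry so areas/perimeters/island counts are preserved). Overall, the cross-section has 2 separate islands. Undo the 55° rotation: the query point maps to (1.759, 17.712) in the un-rotated model frame. The nearest boundary edge runs (0.00, 0.00)→(0.00, 25.50); distance from the point to it = 1.76 mm. (Shell/infill is judged within the island containing the point — the largest one.) The point is inside the cross-section and 1.76 mm from the nearest boundary — more than the 0.8 mm shell width (2 × 0.4), so it's in the infill interior.

infill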